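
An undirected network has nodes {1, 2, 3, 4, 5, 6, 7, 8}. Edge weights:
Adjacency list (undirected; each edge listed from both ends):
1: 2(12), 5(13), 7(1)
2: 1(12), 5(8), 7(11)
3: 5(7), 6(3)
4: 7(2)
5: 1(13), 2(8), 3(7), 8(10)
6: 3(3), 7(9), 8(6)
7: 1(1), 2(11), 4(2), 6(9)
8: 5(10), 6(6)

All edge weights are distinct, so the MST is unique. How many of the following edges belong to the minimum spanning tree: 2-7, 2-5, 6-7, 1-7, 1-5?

Kruskal's algorithm — process edges by increasing weight (ties by edge label):
1-7 (1): add — endpoints in different components.
4-7 (2): add — endpoints in different components.
3-6 (3): add — endpoints in different components.
6-8 (6): add — endpoints in different components.
3-5 (7): add — endpoints in different components.
2-5 (8): add — endpoints in different components.
6-7 (9): add — endpoints in different components.
MST edge set: {1-7, 4-7, 3-6, 6-8, 3-5, 2-5, 6-7}.
Of the listed edges, {2-5, 6-7, 1-7} are in the MST → 3.

3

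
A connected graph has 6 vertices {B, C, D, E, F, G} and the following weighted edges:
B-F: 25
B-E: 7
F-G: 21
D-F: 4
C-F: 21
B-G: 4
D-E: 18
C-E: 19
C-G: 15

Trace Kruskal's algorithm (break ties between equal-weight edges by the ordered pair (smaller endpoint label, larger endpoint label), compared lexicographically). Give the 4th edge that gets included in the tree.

C-G

Sort edges by weight, then run Kruskal:
B-G (4): add. Components now {B,G} {C} {D} {E} {F}
D-F (4): add. Components now {B,G} {C} {D,F} {E}
B-E (7): add. Components now {B,E,G} {C} {D,F}
C-G (15): add. Components now {B,C,E,G} {D,F}
D-E (18): add. Components now {B,C,D,E,F,G}
The 4th edge added is C-G.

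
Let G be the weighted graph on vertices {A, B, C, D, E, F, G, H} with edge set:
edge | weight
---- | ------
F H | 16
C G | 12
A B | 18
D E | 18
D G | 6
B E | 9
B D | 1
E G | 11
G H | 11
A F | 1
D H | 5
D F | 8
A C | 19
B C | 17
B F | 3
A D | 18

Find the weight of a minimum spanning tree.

37

Kruskal: consider edges lightest-first.
A F (1): add — endpoints in different components.
B D (1): add — endpoints in different components.
B F (3): add — endpoints in different components.
D H (5): add — endpoints in different components.
D G (6): add — endpoints in different components.
D F (8): skip — D and F already connected.
B E (9): add — endpoints in different components.
E G (11): skip — E and G already connected.
G H (11): skip — G and H already connected.
C G (12): add — endpoints in different components.
MST edges: A F, B D, B F, D H, D G, B E, C G; total weight 1+1+3+5+6+9+12 = 37.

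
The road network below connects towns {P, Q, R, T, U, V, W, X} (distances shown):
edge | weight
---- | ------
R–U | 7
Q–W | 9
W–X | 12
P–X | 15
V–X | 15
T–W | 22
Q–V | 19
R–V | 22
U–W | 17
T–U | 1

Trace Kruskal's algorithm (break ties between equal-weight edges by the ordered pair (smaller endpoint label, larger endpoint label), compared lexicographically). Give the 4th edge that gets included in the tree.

Sort edges by weight, then run Kruskal:
T–U (1): add — endpoints in different components.
R–U (7): add — endpoints in different components.
Q–W (9): add — endpoints in different components.
W–X (12): add — endpoints in different components.
P–X (15): add — endpoints in different components.
V–X (15): add — endpoints in different components.
U–W (17): add — endpoints in different components.
The 4th edge added is W–X.

W-X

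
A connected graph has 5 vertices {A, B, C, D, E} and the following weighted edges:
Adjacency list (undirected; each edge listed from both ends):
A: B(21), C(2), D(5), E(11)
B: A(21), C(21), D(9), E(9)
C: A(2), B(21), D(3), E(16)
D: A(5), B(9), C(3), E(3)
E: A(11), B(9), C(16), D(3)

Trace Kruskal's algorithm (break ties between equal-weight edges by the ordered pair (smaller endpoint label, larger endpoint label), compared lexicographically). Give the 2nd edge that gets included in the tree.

Kruskal: consider edges lightest-first.
A–C (2): add. Components now {A,C} {B} {D} {E}
C–D (3): add. Components now {A,C,D} {B} {E}
D–E (3): add. Components now {A,C,D,E} {B}
A–D (5): skip — A and D already connected.
B–D (9): add. Components now {A,B,C,D,E}
The 2nd edge added is C–D.

C-D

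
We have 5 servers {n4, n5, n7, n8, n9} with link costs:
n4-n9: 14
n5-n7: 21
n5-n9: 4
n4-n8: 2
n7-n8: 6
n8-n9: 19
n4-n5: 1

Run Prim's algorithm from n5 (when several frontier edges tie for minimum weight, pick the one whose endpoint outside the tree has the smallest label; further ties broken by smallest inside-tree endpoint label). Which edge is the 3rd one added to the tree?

n5-n9

Prim, starting at n5.
Step 1: cheapest edge leaving the tree is n4-n5 (1); add n4.
Step 2: cheapest edge leaving the tree is n4-n8 (2); add n8.
Step 3: cheapest edge leaving the tree is n5-n9 (4); add n9.
Step 4: cheapest edge leaving the tree is n7-n8 (6); add n7.
The 3rd edge added is n5-n9.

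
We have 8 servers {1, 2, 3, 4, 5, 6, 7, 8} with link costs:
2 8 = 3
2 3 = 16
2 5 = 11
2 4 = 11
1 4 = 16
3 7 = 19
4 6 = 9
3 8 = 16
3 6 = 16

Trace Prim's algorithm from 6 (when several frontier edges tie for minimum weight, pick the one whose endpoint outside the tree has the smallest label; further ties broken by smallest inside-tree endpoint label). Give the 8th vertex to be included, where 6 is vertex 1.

7

Prim's algorithm from 6:
Step 1: cheapest edge leaving the tree is 4 6 (9); add 4.
Step 2: cheapest edge leaving the tree is 2 4 (11); add 2.
Step 3: cheapest edge leaving the tree is 2 8 (3); add 8.
Step 4: cheapest edge leaving the tree is 2 5 (11); add 5.
Step 5: cheapest edge leaving the tree is 1 4 (16); add 1.
Step 6: cheapest edge leaving the tree is 2 3 (16); add 3.
Step 7: cheapest edge leaving the tree is 3 7 (19); add 7.
Vertex order: 6, 4, 2, 8, 5, 1, 3, 7. The 8th vertex is 7.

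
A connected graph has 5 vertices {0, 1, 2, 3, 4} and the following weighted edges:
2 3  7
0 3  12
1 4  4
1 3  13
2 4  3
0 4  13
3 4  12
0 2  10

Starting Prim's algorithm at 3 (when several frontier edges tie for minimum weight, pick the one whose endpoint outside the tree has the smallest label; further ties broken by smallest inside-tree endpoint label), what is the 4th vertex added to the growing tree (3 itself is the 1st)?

Grow the tree from 3 using Prim:
Step 1: frontier [2 3 7, 0 3 12, 3 4 12, 1 3 13] → take 2 3 (7); add 2.
Step 2: frontier [2 4 3, 0 2 10, 0 3 12, 3 4 12, 1 3 13] → take 2 4 (3); add 4.
Step 3: frontier [0 2 10, 0 3 12, 1 3 13, 1 4 4, 0 4 13] → take 1 4 (4); add 1.
Step 4: frontier [0 2 10, 0 3 12, 0 4 13] → take 0 2 (10); add 0.
Vertex order: 3, 2, 4, 1, 0. The 4th vertex is 1.

1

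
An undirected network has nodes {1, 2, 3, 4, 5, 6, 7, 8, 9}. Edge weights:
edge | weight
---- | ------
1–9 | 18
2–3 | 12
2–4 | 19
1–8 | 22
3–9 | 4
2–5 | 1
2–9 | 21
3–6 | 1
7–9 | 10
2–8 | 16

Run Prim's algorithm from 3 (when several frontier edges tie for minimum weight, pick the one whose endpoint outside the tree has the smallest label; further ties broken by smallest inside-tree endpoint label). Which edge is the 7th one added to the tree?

Prim's algorithm from 3:
Step 1: frontier [3–6 1, 3–9 4, 2–3 12] → take 3–6 (1); add 6.
Step 2: frontier [3–9 4, 2–3 12] → take 3–9 (4); add 9.
Step 3: frontier [2–3 12, 7–9 10, 1–9 18, 2–9 21] → take 7–9 (10); add 7.
Step 4: frontier [2–3 12, 1–9 18, 2–9 21] → take 2–3 (12); add 2.
Step 5: frontier [2–5 1, 2–8 16, 2–4 19, 1–9 18] → take 2–5 (1); add 5.
Step 6: frontier [2–8 16, 2–4 19, 1–9 18] → take 2–8 (16); add 8.
Step 7: frontier [2–4 19, 1–8 22, 1–9 18] → take 1–9 (18); add 1.
Step 8: frontier [2–4 19] → take 2–4 (19); add 4.
The 7th edge added is 1–9.

1-9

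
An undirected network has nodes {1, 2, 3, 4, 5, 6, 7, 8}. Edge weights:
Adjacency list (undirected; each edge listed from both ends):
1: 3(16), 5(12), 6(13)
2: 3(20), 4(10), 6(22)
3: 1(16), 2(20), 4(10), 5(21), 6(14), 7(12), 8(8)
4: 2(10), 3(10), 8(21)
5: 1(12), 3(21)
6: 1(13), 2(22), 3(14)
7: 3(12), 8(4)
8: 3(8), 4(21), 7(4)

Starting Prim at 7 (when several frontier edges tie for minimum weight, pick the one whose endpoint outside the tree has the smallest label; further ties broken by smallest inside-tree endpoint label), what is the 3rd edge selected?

3-4

Prim, starting at 7.
Step 1: cheapest edge leaving the tree is 7–8 (4); add 8.
Step 2: cheapest edge leaving the tree is 3–8 (8); add 3.
Step 3: cheapest edge leaving the tree is 3–4 (10); add 4.
Step 4: cheapest edge leaving the tree is 2–4 (10); add 2.
Step 5: cheapest edge leaving the tree is 3–6 (14); add 6.
Step 6: cheapest edge leaving the tree is 1–6 (13); add 1.
Step 7: cheapest edge leaving the tree is 1–5 (12); add 5.
The 3rd edge added is 3–4.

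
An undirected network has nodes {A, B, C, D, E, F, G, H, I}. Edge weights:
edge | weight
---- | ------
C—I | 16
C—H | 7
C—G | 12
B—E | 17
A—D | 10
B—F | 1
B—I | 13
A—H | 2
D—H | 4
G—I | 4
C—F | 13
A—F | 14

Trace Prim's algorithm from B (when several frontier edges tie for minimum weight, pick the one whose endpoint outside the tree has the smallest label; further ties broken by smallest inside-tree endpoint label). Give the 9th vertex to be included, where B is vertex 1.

Prim, starting at B.
Step 1: frontier [B—F 1, B—I 13, B—E 17] → take B—F (1); add F.
Step 2: frontier [B—I 13, B—E 17, C—F 13, A—F 14] → take C—F (13); add C.
Step 3: frontier [B—I 13, B—E 17, C—H 7, C—G 12, C—I 16, A—F 14] → take C—H (7); add H.
Step 4: frontier [B—I 13, B—E 17, C—G 12, C—I 16, A—F 14, A—H 2, D—H 4] → take A—H (2); add A.
Step 5: frontier [A—D 10, B—I 13, B—E 17, C—G 12, C—I 16, D—H 4] → take D—H (4); add D.
Step 6: frontier [B—I 13, B—E 17, C—G 12, C—I 16] → take C—G (12); add G.
Step 7: frontier [B—I 13, B—E 17, C—I 16, G—I 4] → take G—I (4); add I.
Step 8: frontier [B—E 17] → take B—E (17); add E.
Vertex order: B, F, C, H, A, D, G, I, E. The 9th vertex is E.

E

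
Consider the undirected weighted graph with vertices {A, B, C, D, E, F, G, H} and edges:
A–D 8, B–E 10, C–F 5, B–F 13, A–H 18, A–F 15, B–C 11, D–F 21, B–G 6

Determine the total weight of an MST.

Prim, starting at E.
Step 1: cheapest edge leaving the tree is B–E (10); add B.
Step 2: cheapest edge leaving the tree is B–G (6); add G.
Step 3: cheapest edge leaving the tree is B–C (11); add C.
Step 4: cheapest edge leaving the tree is C–F (5); add F.
Step 5: cheapest edge leaving the tree is A–F (15); add A.
Step 6: cheapest edge leaving the tree is A–D (8); add D.
Step 7: cheapest edge leaving the tree is A–H (18); add H.
MST edges: B–E, B–G, B–C, C–F, A–F, A–D, A–H; total weight 10+6+11+5+15+8+18 = 73.

73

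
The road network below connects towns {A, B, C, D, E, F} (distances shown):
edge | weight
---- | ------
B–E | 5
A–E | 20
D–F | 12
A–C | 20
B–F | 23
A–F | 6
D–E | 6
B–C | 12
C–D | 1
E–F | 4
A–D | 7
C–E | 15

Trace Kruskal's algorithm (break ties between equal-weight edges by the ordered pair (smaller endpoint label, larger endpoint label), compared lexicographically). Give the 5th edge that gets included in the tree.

Sort edges by weight, then run Kruskal:
C–D (1): add. Components now {A} {B} {C,D} {E} {F}
E–F (4): add. Components now {A} {B} {C,D} {E,F}
B–E (5): add. Components now {A} {B,E,F} {C,D}
A–F (6): add. Components now {A,B,E,F} {C,D}
D–E (6): add. Components now {A,B,C,D,E,F}
The 5th edge added is D–E.

D-E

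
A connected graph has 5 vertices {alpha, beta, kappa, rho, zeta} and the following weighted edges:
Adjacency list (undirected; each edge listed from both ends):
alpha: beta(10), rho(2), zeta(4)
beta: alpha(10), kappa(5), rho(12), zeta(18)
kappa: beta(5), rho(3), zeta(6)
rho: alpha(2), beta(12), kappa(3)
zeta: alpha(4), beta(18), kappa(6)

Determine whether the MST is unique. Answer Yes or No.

Kruskal: consider edges lightest-first.
alpha—rho (2): add. Components now {beta} {zeta} {alpha,rho} {kappa}
kappa—rho (3): add. Components now {beta} {zeta} {alpha,kappa,rho}
alpha—zeta (4): add. Components now {beta} {alpha,kappa,rho,zeta}
beta—kappa (5): add. Components now {alpha,beta,kappa,rho,zeta}
Every non-tree edge has weight strictly greater than the heaviest edge on the tree path between its endpoints, so the MST is unique.

Yes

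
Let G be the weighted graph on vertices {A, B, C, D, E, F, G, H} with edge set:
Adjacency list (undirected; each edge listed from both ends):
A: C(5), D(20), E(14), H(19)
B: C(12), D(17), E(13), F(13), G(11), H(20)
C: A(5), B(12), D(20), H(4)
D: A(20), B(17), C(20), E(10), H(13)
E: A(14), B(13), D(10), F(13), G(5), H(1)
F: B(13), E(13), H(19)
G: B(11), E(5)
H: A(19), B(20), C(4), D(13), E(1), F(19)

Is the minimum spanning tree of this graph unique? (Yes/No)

Sort edges by weight, then run Kruskal:
E H (1): add — endpoints in different components.
C H (4): add — endpoints in different components.
A C (5): add — endpoints in different components.
E G (5): add — endpoints in different components.
D E (10): add — endpoints in different components.
B G (11): add — endpoints in different components.
B C (12): skip — B and C already connected.
B E (13): skip — B and E already connected.
B F (13): add — endpoints in different components.
Non-tree edge E F has weight 13, equal to the heaviest edge on its tree cycle — swapping gives another MST of the same weight. Not unique.

No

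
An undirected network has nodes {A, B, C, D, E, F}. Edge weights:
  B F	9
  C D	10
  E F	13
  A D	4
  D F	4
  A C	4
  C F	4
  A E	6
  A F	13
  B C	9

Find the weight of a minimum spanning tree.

27

Prim's algorithm from C:
Step 1: cheapest edge leaving the tree is A C (4); add A.
Step 2: cheapest edge leaving the tree is A D (4); add D.
Step 3: cheapest edge leaving the tree is C F (4); add F.
Step 4: cheapest edge leaving the tree is A E (6); add E.
Step 5: cheapest edge leaving the tree is B C (9); add B.
MST edges: A C, A D, C F, A E, B C; total weight 4+4+4+6+9 = 27.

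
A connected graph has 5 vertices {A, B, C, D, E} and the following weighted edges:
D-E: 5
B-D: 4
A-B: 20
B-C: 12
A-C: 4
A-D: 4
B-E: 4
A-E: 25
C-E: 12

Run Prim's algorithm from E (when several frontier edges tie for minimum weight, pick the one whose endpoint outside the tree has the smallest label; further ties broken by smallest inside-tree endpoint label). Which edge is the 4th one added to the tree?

A-C

Grow the tree from E using Prim:
Step 1: frontier [B-E 4, D-E 5, C-E 12, A-E 25] → take B-E (4); add B.
Step 2: frontier [B-D 4, B-C 12, A-B 20, D-E 5, C-E 12, A-E 25] → take B-D (4); add D.
Step 3: frontier [B-C 12, A-B 20, A-D 4, C-E 12, A-E 25] → take A-D (4); add A.
Step 4: frontier [A-C 4, B-C 12, C-E 12] → take A-C (4); add C.
The 4th edge added is A-C.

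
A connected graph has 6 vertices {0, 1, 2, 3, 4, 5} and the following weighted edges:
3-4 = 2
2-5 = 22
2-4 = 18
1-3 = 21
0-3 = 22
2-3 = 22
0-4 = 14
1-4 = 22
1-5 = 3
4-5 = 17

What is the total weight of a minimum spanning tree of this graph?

54

Prim, starting at 2.
Step 1: cheapest edge leaving the tree is 2-4 (18); add 4.
Step 2: cheapest edge leaving the tree is 3-4 (2); add 3.
Step 3: cheapest edge leaving the tree is 0-4 (14); add 0.
Step 4: cheapest edge leaving the tree is 4-5 (17); add 5.
Step 5: cheapest edge leaving the tree is 1-5 (3); add 1.
MST edges: 2-4, 3-4, 0-4, 4-5, 1-5; total weight 18+2+14+17+3 = 54.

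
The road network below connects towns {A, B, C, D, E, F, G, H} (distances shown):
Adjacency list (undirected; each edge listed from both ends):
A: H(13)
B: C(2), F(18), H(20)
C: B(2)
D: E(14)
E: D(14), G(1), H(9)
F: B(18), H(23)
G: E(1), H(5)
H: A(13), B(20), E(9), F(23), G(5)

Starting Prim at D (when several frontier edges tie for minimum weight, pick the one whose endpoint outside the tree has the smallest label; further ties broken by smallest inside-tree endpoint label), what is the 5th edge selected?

B-H

Grow the tree from D using Prim:
Step 1: cheapest edge leaving the tree is D E (14); add E.
Step 2: cheapest edge leaving the tree is E G (1); add G.
Step 3: cheapest edge leaving the tree is G H (5); add H.
Step 4: cheapest edge leaving the tree is A H (13); add A.
Step 5: cheapest edge leaving the tree is B H (20); add B.
Step 6: cheapest edge leaving the tree is B C (2); add C.
Step 7: cheapest edge leaving the tree is B F (18); add F.
The 5th edge added is B H.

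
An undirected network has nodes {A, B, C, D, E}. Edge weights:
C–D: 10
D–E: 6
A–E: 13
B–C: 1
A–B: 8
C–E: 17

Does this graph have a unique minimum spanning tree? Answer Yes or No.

Kruskal's algorithm — process edges by increasing weight (ties by edge label):
B–C (1): add. Components now {A} {B,C} {D} {E}
D–E (6): add. Components now {A} {B,C} {D,E}
A–B (8): add. Components now {A,B,C} {D,E}
C–D (10): add. Components now {A,B,C,D,E}
Every non-tree edge has weight strictly greater than the heaviest edge on the tree path between its endpoints, so the MST is unique.

Yes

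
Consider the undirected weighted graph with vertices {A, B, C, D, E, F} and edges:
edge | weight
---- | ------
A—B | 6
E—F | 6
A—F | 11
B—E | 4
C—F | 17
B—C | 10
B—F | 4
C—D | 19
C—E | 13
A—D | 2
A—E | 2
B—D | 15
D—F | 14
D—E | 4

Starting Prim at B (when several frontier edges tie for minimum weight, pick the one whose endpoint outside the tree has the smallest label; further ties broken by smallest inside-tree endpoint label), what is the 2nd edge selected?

A-E

Prim, starting at B.
Step 1: cheapest edge leaving the tree is B—E (4); add E.
Step 2: cheapest edge leaving the tree is A—E (2); add A.
Step 3: cheapest edge leaving the tree is A—D (2); add D.
Step 4: cheapest edge leaving the tree is B—F (4); add F.
Step 5: cheapest edge leaving the tree is B—C (10); add C.
The 2nd edge added is A—E.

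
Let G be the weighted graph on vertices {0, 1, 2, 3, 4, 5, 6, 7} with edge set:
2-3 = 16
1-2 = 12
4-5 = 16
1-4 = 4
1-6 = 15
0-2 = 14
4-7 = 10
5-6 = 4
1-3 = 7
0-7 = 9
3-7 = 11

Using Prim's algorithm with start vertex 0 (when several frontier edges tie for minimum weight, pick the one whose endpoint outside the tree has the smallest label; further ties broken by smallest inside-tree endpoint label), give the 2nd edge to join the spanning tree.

4-7

Prim's algorithm from 0:
Step 1: frontier [0-7 9, 0-2 14] → take 0-7 (9); add 7.
Step 2: frontier [0-2 14, 4-7 10, 3-7 11] → take 4-7 (10); add 4.
Step 3: frontier [0-2 14, 1-4 4, 4-5 16, 3-7 11] → take 1-4 (4); add 1.
Step 4: frontier [0-2 14, 1-3 7, 1-2 12, 1-6 15, 4-5 16, 3-7 11] → take 1-3 (7); add 3.
Step 5: frontier [0-2 14, 1-2 12, 1-6 15, 2-3 16, 4-5 16] → take 1-2 (12); add 2.
Step 6: frontier [1-6 15, 4-5 16] → take 1-6 (15); add 6.
Step 7: frontier [4-5 16, 5-6 4] → take 5-6 (4); add 5.
The 2nd edge added is 4-7.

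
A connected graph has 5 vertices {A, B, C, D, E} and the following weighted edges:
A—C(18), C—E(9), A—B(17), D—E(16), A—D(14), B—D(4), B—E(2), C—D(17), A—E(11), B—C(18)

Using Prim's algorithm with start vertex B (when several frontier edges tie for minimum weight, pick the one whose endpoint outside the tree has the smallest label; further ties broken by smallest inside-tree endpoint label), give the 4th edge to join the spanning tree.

Grow the tree from B using Prim:
Step 1: cheapest edge leaving the tree is B—E (2); add E.
Step 2: cheapest edge leaving the tree is B—D (4); add D.
Step 3: cheapest edge leaving the tree is C—E (9); add C.
Step 4: cheapest edge leaving the tree is A—E (11); add A.
The 4th edge added is A—E.

A-E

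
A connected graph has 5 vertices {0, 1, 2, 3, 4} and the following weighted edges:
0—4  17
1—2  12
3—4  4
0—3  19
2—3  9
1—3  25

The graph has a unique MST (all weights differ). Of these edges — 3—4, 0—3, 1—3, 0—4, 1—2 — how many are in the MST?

Kruskal's algorithm — process edges by increasing weight (ties by edge label):
3—4 (4): add — endpoints in different components.
2—3 (9): add — endpoints in different components.
1—2 (12): add — endpoints in different components.
0—4 (17): add — endpoints in different components.
MST edge set: {3—4, 2—3, 1—2, 0—4}.
Of the listed edges, {3—4, 0—4, 1—2} are in the MST → 3.

3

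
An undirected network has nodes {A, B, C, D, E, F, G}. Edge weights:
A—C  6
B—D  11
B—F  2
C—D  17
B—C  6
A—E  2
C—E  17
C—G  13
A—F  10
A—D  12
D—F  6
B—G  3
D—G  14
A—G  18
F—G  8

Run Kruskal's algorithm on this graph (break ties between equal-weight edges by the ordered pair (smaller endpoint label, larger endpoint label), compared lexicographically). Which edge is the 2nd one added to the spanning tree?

B-F

Sort edges by weight, then run Kruskal:
A—E (2): add — endpoints in different components.
B—F (2): add — endpoints in different components.
B—G (3): add — endpoints in different components.
A—C (6): add — endpoints in different components.
B—C (6): add — endpoints in different components.
D—F (6): add — endpoints in different components.
The 2nd edge added is B—F.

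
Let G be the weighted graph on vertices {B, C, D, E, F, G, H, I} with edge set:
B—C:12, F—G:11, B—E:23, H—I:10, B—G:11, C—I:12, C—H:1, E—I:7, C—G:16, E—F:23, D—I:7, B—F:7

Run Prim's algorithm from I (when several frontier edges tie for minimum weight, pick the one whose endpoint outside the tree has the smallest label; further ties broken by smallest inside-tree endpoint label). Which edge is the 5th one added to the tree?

B-C

Prim, starting at I.
Step 1: cheapest edge leaving the tree is D—I (7); add D.
Step 2: cheapest edge leaving the tree is E—I (7); add E.
Step 3: cheapest edge leaving the tree is H—I (10); add H.
Step 4: cheapest edge leaving the tree is C—H (1); add C.
Step 5: cheapest edge leaving the tree is B—C (12); add B.
Step 6: cheapest edge leaving the tree is B—F (7); add F.
Step 7: cheapest edge leaving the tree is B—G (11); add G.
The 5th edge added is B—C.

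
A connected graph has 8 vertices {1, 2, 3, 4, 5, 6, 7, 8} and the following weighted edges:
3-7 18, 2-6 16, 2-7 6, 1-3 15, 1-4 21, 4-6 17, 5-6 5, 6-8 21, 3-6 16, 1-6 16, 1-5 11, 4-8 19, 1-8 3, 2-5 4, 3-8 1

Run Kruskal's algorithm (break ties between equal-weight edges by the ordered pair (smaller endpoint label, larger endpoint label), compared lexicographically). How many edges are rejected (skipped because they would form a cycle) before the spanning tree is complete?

Kruskal's algorithm — process edges by increasing weight (ties by edge label):
3-8 (1): add — endpoints in different components.
1-8 (3): add — endpoints in different components.
2-5 (4): add — endpoints in different components.
5-6 (5): add — endpoints in different components.
2-7 (6): add — endpoints in different components.
1-5 (11): add — endpoints in different components.
1-3 (15): skip — 1 and 3 already connected.
1-6 (16): skip — 1 and 6 already connected.
2-6 (16): skip — 2 and 6 already connected.
3-6 (16): skip — 3 and 6 already connected.
4-6 (17): add — endpoints in different components.
Edges rejected before the tree was complete: 4.

4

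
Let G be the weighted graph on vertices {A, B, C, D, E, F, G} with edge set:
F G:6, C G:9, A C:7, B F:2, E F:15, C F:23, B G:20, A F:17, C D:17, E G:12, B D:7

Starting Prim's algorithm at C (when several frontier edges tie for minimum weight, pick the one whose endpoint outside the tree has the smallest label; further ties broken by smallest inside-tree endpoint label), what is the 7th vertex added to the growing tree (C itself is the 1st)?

Prim's algorithm from C:
Step 1: cheapest edge leaving the tree is A C (7); add A.
Step 2: cheapest edge leaving the tree is C G (9); add G.
Step 3: cheapest edge leaving the tree is F G (6); add F.
Step 4: cheapest edge leaving the tree is B F (2); add B.
Step 5: cheapest edge leaving the tree is B D (7); add D.
Step 6: cheapest edge leaving the tree is E G (12); add E.
Vertex order: C, A, G, F, B, D, E. The 7th vertex is E.

E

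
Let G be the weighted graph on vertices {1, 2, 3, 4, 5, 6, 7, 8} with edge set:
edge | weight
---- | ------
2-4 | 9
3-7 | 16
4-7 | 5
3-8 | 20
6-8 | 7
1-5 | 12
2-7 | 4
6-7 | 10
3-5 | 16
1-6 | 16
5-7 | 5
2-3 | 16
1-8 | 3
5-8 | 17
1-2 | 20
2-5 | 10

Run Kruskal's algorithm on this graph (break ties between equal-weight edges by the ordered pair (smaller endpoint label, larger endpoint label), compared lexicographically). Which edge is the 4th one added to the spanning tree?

Sort edges by weight, then run Kruskal:
1-8 (3): add — endpoints in different components.
2-7 (4): add — endpoints in different components.
4-7 (5): add — endpoints in different components.
5-7 (5): add — endpoints in different components.
6-8 (7): add — endpoints in different components.
2-4 (9): skip — 2 and 4 already connected.
2-5 (10): skip — 2 and 5 already connected.
6-7 (10): add — endpoints in different components.
1-5 (12): skip — 1 and 5 already connected.
1-6 (16): skip — 1 and 6 already connected.
2-3 (16): add — endpoints in different components.
The 4th edge added is 5-7.

5-7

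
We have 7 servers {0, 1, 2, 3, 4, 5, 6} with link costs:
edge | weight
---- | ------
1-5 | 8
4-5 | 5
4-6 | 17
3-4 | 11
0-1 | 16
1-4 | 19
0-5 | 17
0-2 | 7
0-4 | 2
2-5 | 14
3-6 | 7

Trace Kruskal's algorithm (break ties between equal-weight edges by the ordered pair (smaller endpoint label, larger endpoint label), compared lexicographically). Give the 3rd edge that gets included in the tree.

Kruskal: consider edges lightest-first.
0-4 (2): add — endpoints in different components.
4-5 (5): add — endpoints in different components.
0-2 (7): add — endpoints in different components.
3-6 (7): add — endpoints in different components.
1-5 (8): add — endpoints in different components.
3-4 (11): add — endpoints in different components.
The 3rd edge added is 0-2.

0-2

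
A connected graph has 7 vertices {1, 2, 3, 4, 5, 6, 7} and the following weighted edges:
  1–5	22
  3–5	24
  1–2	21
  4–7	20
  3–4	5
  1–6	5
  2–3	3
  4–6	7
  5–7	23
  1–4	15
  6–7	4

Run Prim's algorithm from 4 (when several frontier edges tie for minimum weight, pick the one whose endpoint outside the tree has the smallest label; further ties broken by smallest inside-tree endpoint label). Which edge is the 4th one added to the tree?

6-7

Grow the tree from 4 using Prim:
Step 1: frontier [3–4 5, 4–6 7, 1–4 15, 4–7 20] → take 3–4 (5); add 3.
Step 2: frontier [2–3 3, 3–5 24, 4–6 7, 1–4 15, 4–7 20] → take 2–3 (3); add 2.
Step 3: frontier [1–2 21, 3–5 24, 4–6 7, 1–4 15, 4–7 20] → take 4–6 (7); add 6.
Step 4: frontier [1–2 21, 3–5 24, 1–4 15, 4–7 20, 6–7 4, 1–6 5] → take 6–7 (4); add 7.
Step 5: frontier [1–2 21, 3–5 24, 1–4 15, 1–6 5, 5–7 23] → take 1–6 (5); add 1.
Step 6: frontier [1–5 22, 3–5 24, 5–7 23] → take 1–5 (22); add 5.
The 4th edge added is 6–7.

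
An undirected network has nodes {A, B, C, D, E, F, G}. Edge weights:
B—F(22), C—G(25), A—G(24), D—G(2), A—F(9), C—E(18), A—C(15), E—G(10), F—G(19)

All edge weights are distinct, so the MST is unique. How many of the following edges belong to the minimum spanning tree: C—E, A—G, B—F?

2

Kruskal's algorithm — process edges by increasing weight (ties by edge label):
D—G (2): add — endpoints in different components.
A—F (9): add — endpoints in different components.
E—G (10): add — endpoints in different components.
A—C (15): add — endpoints in different components.
C—E (18): add — endpoints in different components.
F—G (19): skip — F and G already connected.
B—F (22): add — endpoints in different components.
MST edge set: {D—G, A—F, E—G, A—C, C—E, B—F}.
Of the listed edges, {C—E, B—F} are in the MST → 2.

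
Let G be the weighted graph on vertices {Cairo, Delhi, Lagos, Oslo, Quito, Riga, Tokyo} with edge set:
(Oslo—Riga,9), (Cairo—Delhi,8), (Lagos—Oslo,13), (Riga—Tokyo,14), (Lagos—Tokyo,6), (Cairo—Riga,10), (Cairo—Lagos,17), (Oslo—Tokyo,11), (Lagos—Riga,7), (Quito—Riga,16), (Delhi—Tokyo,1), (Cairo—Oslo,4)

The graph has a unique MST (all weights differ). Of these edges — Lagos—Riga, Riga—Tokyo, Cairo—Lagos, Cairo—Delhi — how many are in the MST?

2

Kruskal's algorithm — process edges by increasing weight (ties by edge label):
Delhi—Tokyo (1): add. Components now {Cairo} {Delhi,Tokyo} {Quito} {Riga} {Lagos} {Oslo}
Cairo—Oslo (4): add. Components now {Cairo,Oslo} {Delhi,Tokyo} {Quito} {Riga} {Lagos}
Lagos—Tokyo (6): add. Components now {Cairo,Oslo} {Delhi,Lagos,Tokyo} {Quito} {Riga}
Lagos—Riga (7): add. Components now {Cairo,Oslo} {Delhi,Lagos,Riga,Tokyo} {Quito}
Cairo—Delhi (8): add. Components now {Cairo,Delhi,Lagos,Oslo,Riga,Tokyo} {Quito}
Oslo—Riga (9): skip — Riga and Oslo already connected.
Cairo—Riga (10): skip — Cairo and Riga already connected.
Oslo—Tokyo (11): skip — Tokyo and Oslo already connected.
Lagos—Oslo (13): skip — Lagos and Oslo already connected.
Riga—Tokyo (14): skip — Riga and Tokyo already connected.
Quito—Riga (16): add. Components now {Cairo,Delhi,Lagos,Oslo,Quito,Riga,Tokyo}
MST edge set: {Delhi—Tokyo, Cairo—Oslo, Lagos—Tokyo, Lagos—Riga, Cairo—Delhi, Quito—Riga}.
Of the listed edges, {Lagos—Riga, Cairo—Delhi} are in the MST → 2.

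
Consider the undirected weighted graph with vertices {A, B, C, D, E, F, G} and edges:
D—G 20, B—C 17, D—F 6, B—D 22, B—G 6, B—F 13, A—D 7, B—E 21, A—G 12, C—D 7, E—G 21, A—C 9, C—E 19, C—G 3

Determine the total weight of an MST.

48

Grow the tree from C using Prim:
Step 1: cheapest edge leaving the tree is C—G (3); add G.
Step 2: cheapest edge leaving the tree is B—G (6); add B.
Step 3: cheapest edge leaving the tree is C—D (7); add D.
Step 4: cheapest edge leaving the tree is D—F (6); add F.
Step 5: cheapest edge leaving the tree is A—D (7); add A.
Step 6: cheapest edge leaving the tree is C—E (19); add E.
MST edges: C—G, B—G, C—D, D—F, A—D, C—E; total weight 3+6+7+6+7+19 = 48.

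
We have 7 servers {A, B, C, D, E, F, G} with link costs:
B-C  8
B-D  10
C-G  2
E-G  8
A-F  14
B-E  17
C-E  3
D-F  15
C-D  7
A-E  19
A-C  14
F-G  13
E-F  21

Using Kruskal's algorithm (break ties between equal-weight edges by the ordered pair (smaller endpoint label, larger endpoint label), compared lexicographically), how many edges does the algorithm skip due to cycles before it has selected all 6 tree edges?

2

Sort edges by weight, then run Kruskal:
C-G (2): add — endpoints in different components.
C-E (3): add — endpoints in different components.
C-D (7): add — endpoints in different components.
B-C (8): add — endpoints in different components.
E-G (8): skip — E and G already connected.
B-D (10): skip — B and D already connected.
F-G (13): add — endpoints in different components.
A-C (14): add — endpoints in different components.
Edges rejected before the tree was complete: 2.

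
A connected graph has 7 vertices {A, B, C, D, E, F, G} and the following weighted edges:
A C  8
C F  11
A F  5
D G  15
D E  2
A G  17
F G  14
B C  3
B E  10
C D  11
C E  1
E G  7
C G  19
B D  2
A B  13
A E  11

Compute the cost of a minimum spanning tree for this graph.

Prim, starting at E.
Step 1: cheapest edge leaving the tree is C E (1); add C.
Step 2: cheapest edge leaving the tree is D E (2); add D.
Step 3: cheapest edge leaving the tree is B D (2); add B.
Step 4: cheapest edge leaving the tree is E G (7); add G.
Step 5: cheapest edge leaving the tree is A C (8); add A.
Step 6: cheapest edge leaving the tree is A F (5); add F.
MST edges: C E, D E, B D, E G, A C, A F; total weight 1+2+2+7+8+5 = 25.

25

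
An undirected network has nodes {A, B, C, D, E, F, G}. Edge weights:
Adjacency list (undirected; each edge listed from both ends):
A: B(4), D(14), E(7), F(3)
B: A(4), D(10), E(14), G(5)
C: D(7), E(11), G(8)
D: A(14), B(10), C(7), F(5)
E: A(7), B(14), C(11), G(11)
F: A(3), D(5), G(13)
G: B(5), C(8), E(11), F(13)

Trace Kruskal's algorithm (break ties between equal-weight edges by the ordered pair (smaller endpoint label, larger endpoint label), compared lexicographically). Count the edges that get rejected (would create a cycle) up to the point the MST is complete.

0

Kruskal: consider edges lightest-first.
A F (3): add — endpoints in different components.
A B (4): add — endpoints in different components.
B G (5): add — endpoints in different components.
D F (5): add — endpoints in different components.
A E (7): add — endpoints in different components.
C D (7): add — endpoints in different components.
Edges rejected before the tree was complete: 0.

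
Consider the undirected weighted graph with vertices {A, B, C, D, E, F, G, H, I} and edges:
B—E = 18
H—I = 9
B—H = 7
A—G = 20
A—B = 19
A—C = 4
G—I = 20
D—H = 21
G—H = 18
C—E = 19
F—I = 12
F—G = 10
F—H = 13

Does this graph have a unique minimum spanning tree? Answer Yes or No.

Kruskal's algorithm — process edges by increasing weight (ties by edge label):
A—C (4): add — endpoints in different components.
B—H (7): add — endpoints in different components.
H—I (9): add — endpoints in different components.
F—G (10): add — endpoints in different components.
F—I (12): add — endpoints in different components.
F—H (13): skip — F and H already connected.
B—E (18): add — endpoints in different components.
G—H (18): skip — G and H already connected.
A—B (19): add — endpoints in different components.
C—E (19): skip — C and E already connected.
A—G (20): skip — A and G already connected.
G—I (20): skip — G and I already connected.
D—H (21): add — endpoints in different components.
Non-tree edge C—E has weight 19, equal to the heaviest edge on its tree cycle — swapping gives another MST of the same weight. Not unique.

No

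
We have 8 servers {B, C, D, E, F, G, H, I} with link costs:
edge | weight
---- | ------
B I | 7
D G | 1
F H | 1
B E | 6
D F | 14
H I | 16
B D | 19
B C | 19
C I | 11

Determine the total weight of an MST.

56

Kruskal's algorithm — process edges by increasing weight (ties by edge label):
D G (1): add — endpoints in different components.
F H (1): add — endpoints in different components.
B E (6): add — endpoints in different components.
B I (7): add — endpoints in different components.
C I (11): add — endpoints in different components.
D F (14): add — endpoints in different components.
H I (16): add — endpoints in different components.
MST edges: D G, F H, B E, B I, C I, D F, H I; total weight 1+1+6+7+11+14+16 = 56.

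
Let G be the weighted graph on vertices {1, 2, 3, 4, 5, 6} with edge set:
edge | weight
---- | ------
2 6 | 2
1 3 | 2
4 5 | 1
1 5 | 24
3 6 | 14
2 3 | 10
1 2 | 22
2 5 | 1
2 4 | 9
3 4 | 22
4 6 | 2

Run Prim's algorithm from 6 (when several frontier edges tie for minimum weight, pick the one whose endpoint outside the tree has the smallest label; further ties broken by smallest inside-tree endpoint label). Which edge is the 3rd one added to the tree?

4-5

Grow the tree from 6 using Prim:
Step 1: cheapest edge leaving the tree is 2 6 (2); add 2.
Step 2: cheapest edge leaving the tree is 2 5 (1); add 5.
Step 3: cheapest edge leaving the tree is 4 5 (1); add 4.
Step 4: cheapest edge leaving the tree is 2 3 (10); add 3.
Step 5: cheapest edge leaving the tree is 1 3 (2); add 1.
The 3rd edge added is 4 5.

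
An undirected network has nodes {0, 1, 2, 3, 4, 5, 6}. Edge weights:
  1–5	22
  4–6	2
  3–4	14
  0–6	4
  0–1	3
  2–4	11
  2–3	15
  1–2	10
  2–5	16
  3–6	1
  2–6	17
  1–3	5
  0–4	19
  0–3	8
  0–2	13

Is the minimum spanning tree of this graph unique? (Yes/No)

Kruskal: consider edges lightest-first.
3–6 (1): add. Components now {0} {1} {2} {3,6} {4} {5}
4–6 (2): add. Components now {0} {1} {2} {3,4,6} {5}
0–1 (3): add. Components now {0,1} {2} {3,4,6} {5}
0–6 (4): add. Components now {0,1,3,4,6} {2} {5}
1–3 (5): skip — 1 and 3 already connected.
0–3 (8): skip — 0 and 3 already connected.
1–2 (10): add. Components now {0,1,2,3,4,6} {5}
2–4 (11): skip — 2 and 4 already connected.
0–2 (13): skip — 0 and 2 already connected.
3–4 (14): skip — 3 and 4 already connected.
2–3 (15): skip — 2 and 3 already connected.
2–5 (16): add. Components now {0,1,2,3,4,5,6}
Every non-tree edge has weight strictly greater than the heaviest edge on the tree path between its endpoints, so the MST is unique.

Yes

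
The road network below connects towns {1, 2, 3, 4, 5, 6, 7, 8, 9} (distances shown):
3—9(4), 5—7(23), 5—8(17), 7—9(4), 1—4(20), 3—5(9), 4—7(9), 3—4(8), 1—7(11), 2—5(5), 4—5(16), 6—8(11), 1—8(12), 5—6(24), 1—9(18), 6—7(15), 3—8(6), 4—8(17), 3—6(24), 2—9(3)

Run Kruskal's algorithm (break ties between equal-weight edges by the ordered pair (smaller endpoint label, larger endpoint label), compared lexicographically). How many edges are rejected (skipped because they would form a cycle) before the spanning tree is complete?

Sort edges by weight, then run Kruskal:
2—9 (3): add — endpoints in different components.
3—9 (4): add — endpoints in different components.
7—9 (4): add — endpoints in different components.
2—5 (5): add — endpoints in different components.
3—8 (6): add — endpoints in different components.
3—4 (8): add — endpoints in different components.
3—5 (9): skip — 3 and 5 already connected.
4—7 (9): skip — 4 and 7 already connected.
1—7 (11): add — endpoints in different components.
6—8 (11): add — endpoints in different components.
Edges rejected before the tree was complete: 2.

2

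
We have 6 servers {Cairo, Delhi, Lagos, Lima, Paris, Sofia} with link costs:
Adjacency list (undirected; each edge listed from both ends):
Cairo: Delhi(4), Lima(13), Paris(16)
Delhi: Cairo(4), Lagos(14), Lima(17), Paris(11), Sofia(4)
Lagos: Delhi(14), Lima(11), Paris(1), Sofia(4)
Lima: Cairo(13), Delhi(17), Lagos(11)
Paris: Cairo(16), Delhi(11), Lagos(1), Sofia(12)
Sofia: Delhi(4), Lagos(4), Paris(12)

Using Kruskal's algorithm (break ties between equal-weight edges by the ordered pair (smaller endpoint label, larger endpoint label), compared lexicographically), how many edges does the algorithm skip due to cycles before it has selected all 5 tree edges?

Kruskal: consider edges lightest-first.
Lagos Paris (1): add — endpoints in different components.
Cairo Delhi (4): add — endpoints in different components.
Delhi Sofia (4): add — endpoints in different components.
Lagos Sofia (4): add — endpoints in different components.
Delhi Paris (11): skip — Delhi and Paris already connected.
Lagos Lima (11): add — endpoints in different components.
Edges rejected before the tree was complete: 1.

1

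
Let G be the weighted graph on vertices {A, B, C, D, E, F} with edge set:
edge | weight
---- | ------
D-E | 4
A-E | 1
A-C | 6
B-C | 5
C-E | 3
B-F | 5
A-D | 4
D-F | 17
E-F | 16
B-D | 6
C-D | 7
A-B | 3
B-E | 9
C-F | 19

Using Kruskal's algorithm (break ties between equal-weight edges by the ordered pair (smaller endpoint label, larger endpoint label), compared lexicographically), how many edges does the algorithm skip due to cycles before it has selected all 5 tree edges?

Sort edges by weight, then run Kruskal:
A-E (1): add — endpoints in different components.
A-B (3): add — endpoints in different components.
C-E (3): add — endpoints in different components.
A-D (4): add — endpoints in different components.
D-E (4): skip — D and E already connected.
B-C (5): skip — B and C already connected.
B-F (5): add — endpoints in different components.
Edges rejected before the tree was complete: 2.

2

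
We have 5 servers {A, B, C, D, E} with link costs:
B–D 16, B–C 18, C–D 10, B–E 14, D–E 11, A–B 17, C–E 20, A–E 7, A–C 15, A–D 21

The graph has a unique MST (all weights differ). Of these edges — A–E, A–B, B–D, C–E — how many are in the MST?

1

Sort edges by weight, then run Kruskal:
A–E (7): add — endpoints in different components.
C–D (10): add — endpoints in different components.
D–E (11): add — endpoints in different components.
B–E (14): add — endpoints in different components.
MST edge set: {A–E, C–D, D–E, B–E}.
Of the listed edges, {A–E} are in the MST → 1.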